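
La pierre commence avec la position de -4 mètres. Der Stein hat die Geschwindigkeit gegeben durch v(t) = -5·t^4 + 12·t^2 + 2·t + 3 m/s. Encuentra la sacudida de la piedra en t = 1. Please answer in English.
To solve this, we need to take 2 derivatives of our velocity equation v(t) = -5·t^4 + 12·t^2 + 2·t + 3. The derivative of velocity gives acceleration: a(t) = -20·t^3 + 24·t + 2. Differentiating acceleration, we get jerk: j(t) = 24 - 60·t^2. We have jerk j(t) = 24 - 60·t^2. Substituting t = 1: j(1) = -36.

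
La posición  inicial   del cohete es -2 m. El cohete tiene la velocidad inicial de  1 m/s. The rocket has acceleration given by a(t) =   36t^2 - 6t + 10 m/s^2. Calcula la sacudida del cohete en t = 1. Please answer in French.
En partant de l'accélération a(t) = 36·t^2 - 6·t + 10, nous prenons 1 dérivée. En prenant d/dt de a(t), nous trouvons j(t) = 72·t - 6. De l'équation du jerk j(t) = 72·t - 6, nous substituons t = 1 pour obtenir j = 66.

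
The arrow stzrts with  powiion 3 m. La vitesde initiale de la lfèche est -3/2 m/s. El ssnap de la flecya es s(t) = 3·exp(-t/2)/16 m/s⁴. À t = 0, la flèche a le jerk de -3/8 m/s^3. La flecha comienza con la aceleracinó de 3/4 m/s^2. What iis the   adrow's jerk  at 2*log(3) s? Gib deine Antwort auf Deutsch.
Wir müssen unsere Gleichung für den Snap s(t) = 3·exp(-t/2)/16 1-mal integrieren. Die Stammfunktion von dem Snap ist der Ruck. Mit j(0) = -3/8 erhalten wir j(t) = -3·exp(-t/2)/8. Wir haben den Ruck j(t) = -3·exp(-t/2)/8. Durch Einsetzen von t = 2*log(3): j(2*log(3)) = -1/8.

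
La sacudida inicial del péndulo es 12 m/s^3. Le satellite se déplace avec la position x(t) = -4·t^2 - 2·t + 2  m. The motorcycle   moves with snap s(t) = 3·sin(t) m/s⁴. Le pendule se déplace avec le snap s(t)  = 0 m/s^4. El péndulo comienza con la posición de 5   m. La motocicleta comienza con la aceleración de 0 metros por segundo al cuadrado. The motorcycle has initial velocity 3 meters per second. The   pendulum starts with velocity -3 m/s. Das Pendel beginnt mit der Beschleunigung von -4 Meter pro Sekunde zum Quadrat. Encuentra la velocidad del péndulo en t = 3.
Para resolver esto, necesitamos tomar 3 antiderivadas de nuestra ecuación del snap s(t) = 0. Tomando ∫s(t)dt y aplicando j(0) = 12, encontramos j(t) = 12. La integral de la sacudida, con a(0) = -4, da la aceleración: a(t) = 12·t - 4. Tomando ∫a(t)dt y aplicando v(0) = -3, encontramos v(t) = 6·t^2 - 4·t - 3. Usando v(t) = 6·t^2 - 4·t - 3 y sustituyendo t = 3, encontramos v = 39.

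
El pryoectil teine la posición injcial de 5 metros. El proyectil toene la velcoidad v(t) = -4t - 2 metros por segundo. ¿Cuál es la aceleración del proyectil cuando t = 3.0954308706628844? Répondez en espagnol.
Debemos derivar nuestra ecuación de la velocidad v(t) = -4·t - 2 1 vez. Derivando la velocidad, obtenemos la aceleración: a(t) = -4. De la ecuación de la aceleración a(t) = -4, sustituimos t = 3.0954308706628844 para obtener a = -4.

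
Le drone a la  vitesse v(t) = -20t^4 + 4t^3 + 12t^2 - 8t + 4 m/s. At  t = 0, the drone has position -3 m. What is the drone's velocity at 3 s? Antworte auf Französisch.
De l'équation de la vitesse v(t) = -20·t^4 + 4·t^3 + 12·t^2 - 8·t + 4, nous substituons t = 3 pour obtenir v = -1424.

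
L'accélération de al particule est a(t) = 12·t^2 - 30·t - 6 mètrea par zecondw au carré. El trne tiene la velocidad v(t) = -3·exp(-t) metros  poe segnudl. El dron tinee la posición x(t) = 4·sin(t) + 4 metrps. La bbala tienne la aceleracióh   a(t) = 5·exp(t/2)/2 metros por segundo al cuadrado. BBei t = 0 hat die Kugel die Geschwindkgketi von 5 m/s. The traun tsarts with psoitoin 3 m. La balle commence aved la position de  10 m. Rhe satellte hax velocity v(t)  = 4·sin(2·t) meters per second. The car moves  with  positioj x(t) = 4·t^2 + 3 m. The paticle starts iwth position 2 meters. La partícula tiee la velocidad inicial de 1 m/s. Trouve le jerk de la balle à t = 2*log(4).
En partant de l'accélération a(t) = 5·exp(t/2)/2, nous prenons 1 dérivée. En prenant d/dt de a(t), nous trouvons j(t) = 5·exp(t/2)/4. De l'équation du jerk j(t) = 5·exp(t/2)/4, nous substituons t = 2*log(4) pour obtenir j = 5.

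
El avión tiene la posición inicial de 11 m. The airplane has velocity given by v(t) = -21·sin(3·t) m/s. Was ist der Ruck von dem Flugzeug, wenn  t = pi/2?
Ausgehend von der Geschwindigkeit v(t) = -21·sin(3·t), nehmen wir 2 Ableitungen. Mit d/dt von v(t) finden wir a(t) = -63·cos(3·t). Mit d/dt von a(t) finden wir j(t) = 189·sin(3·t). Mit j(t) = 189·sin(3·t) und Einsetzen von t = pi/2, finden wir j = -189.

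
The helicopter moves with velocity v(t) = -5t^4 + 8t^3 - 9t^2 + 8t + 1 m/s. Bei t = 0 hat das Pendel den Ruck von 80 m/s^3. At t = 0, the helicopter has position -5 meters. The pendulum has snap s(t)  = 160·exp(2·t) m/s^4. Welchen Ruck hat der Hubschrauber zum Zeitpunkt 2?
Um dies zu lösen, müssen wir 2 Ableitungen unserer Gleichung für die Geschwindigkeit v(t) = -5·t^4 + 8·t^3 - 9·t^2 + 8·t + 1 nehmen. Die Ableitung von der Geschwindigkeit ergibt die Beschleunigung: a(t) = -20·t^3 + 24·t^2 - 18·t + 8. Mit d/dt von a(t) finden wir j(t) = -60·t^2 + 48·t - 18. Aus der Gleichung für den Ruck j(t) = -60·t^2 + 48·t - 18, setzen wir t = 2 ein und erhalten j = -162.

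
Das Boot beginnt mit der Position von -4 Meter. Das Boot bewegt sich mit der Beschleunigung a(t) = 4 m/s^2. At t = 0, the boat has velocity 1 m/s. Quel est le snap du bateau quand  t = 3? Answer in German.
Ausgehend von der Beschleunigung a(t) = 4, nehmen wir 2 Ableitungen. Mit d/dt von a(t) finden wir j(t) = 0. Die Ableitung von dem Ruck ergibt den Snap: s(t) = 0. Aus der Gleichung für den Snap s(t) = 0, setzen wir t = 3 ein und erhalten s = 0.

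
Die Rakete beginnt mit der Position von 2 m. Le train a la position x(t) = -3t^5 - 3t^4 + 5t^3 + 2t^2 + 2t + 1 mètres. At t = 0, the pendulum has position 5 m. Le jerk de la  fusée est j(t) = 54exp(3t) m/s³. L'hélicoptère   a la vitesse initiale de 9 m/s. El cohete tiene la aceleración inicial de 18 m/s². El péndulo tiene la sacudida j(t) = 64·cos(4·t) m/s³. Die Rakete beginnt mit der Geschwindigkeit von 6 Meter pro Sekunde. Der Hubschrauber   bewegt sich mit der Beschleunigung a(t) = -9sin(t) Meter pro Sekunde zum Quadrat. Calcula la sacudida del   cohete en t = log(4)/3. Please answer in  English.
From the given jerk equation j(t) = 54·exp(3·t), we substitute t = log(4)/3 to get j = 216.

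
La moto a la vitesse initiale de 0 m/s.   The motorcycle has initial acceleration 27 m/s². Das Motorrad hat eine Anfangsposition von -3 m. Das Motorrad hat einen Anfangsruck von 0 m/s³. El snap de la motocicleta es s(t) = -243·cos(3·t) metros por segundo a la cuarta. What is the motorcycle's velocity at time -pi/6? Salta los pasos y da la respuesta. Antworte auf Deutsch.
v(-pi/6) = -9.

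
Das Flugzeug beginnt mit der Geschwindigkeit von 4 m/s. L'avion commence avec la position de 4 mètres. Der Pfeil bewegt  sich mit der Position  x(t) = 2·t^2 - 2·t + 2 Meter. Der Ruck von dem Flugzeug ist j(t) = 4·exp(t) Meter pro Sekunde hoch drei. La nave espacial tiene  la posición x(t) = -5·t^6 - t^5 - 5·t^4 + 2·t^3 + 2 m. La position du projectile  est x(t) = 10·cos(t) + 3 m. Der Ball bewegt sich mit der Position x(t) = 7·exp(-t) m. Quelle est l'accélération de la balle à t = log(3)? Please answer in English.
To solve this, we need to take 2 derivatives of our position equation x(t) = 7·exp(-t). The derivative of position gives velocity: v(t) = -7·exp(-t). Differentiating velocity, we get acceleration: a(t) = 7·exp(-t). We have acceleration a(t) = 7·exp(-t). Substituting t = log(3): a(log(3)) = 7/3.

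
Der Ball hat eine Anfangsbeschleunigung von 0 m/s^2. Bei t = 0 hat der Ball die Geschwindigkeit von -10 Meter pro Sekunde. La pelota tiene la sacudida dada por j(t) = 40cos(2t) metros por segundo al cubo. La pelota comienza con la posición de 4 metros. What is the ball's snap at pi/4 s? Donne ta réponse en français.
En partant du jerk j(t) = 40·cos(2·t), nous prenons 1 dérivée. En dérivant le jerk, nous obtenons le snap: s(t) = -80·sin(2·t). De l'équation du snap s(t) = -80·sin(2·t), nous substituons t = pi/4 pour obtenir s = -80.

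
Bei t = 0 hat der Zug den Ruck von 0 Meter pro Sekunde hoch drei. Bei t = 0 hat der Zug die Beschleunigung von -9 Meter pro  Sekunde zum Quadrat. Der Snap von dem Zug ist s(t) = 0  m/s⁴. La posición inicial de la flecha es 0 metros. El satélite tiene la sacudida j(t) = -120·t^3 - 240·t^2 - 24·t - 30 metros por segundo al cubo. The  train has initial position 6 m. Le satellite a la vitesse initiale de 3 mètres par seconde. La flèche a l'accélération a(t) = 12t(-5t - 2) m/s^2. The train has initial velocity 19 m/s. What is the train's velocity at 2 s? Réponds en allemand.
Wir müssen unsere Gleichung für den Snap s(t) = 0 3-mal integrieren. Die Stammfunktion von dem Snap, mit j(0) = 0, ergibt den Ruck: j(t) = 0. Das Integral von dem Ruck ist die Beschleunigung. Mit a(0) = -9 erhalten wir a(t) = -9. Mit ∫a(t)dt und Anwendung von v(0) = 19, finden wir v(t) = 19 - 9·t. Wir haben die Geschwindigkeit v(t) = 19 - 9·t. Durch Einsetzen von t = 2: v(2) = 1.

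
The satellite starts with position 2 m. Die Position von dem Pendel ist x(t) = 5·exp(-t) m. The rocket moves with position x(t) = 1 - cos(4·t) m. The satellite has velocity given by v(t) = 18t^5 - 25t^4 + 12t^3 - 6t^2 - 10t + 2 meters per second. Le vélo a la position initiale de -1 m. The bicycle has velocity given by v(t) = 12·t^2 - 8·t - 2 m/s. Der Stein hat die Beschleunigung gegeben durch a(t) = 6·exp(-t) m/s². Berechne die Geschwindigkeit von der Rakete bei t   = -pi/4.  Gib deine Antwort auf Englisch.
We must differentiate our position equation x(t) = 1 - cos(4·t) 1 time. Taking d/dt of x(t), we find v(t) = 4·sin(4·t). We have velocity v(t) = 4·sin(4·t). Substituting t = -pi/4: v(-pi/4) = 0.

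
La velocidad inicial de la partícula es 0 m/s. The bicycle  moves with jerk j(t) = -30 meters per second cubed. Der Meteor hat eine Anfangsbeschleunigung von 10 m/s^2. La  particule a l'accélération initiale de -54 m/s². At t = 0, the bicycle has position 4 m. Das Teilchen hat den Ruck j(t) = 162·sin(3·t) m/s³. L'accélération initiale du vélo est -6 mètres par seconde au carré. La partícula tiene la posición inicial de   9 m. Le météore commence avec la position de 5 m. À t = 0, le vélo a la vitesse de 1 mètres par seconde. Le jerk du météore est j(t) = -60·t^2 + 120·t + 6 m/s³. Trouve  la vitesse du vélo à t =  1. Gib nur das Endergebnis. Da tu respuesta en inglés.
v(1) = -20.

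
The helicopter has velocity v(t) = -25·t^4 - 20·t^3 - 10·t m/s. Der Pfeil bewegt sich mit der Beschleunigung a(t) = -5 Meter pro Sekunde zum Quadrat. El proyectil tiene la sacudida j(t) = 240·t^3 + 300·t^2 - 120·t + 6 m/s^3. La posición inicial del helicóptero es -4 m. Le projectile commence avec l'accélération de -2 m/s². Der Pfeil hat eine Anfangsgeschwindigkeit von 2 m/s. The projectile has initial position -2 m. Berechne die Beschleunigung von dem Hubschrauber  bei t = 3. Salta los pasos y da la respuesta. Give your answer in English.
At t = 3, a = -3250.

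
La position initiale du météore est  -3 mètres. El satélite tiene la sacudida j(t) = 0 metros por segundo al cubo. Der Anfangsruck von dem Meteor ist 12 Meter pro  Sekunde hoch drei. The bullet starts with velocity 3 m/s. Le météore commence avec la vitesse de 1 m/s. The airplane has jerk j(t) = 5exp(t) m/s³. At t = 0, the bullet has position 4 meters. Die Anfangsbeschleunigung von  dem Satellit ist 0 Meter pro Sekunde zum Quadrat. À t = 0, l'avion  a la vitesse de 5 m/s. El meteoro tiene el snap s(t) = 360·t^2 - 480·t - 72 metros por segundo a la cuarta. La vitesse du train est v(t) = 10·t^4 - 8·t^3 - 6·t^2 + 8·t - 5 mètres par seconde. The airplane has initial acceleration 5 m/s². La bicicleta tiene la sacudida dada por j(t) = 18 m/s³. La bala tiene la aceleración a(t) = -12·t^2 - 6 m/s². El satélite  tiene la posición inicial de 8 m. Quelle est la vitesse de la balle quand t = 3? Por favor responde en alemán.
Wir müssen unsere Gleichung für die Beschleunigung a(t) = -12·t^2 - 6 1-mal integrieren. Das Integral von der Beschleunigung, mit v(0) = 3, ergibt die Geschwindigkeit: v(t) = -4·t^3 - 6·t + 3. Mit v(t) = -4·t^3 - 6·t + 3 und Einsetzen von t = 3, finden wir v = -123.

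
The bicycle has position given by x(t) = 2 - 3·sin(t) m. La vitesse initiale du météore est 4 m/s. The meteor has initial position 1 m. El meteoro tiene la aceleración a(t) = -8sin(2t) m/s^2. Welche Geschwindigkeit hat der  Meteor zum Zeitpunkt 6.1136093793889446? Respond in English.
To solve this, we need to take 1 antiderivative of our acceleration equation a(t) = -8·sin(2·t). Integrating acceleration and using the initial condition v(0) = 4, we get v(t) = 4·cos(2·t). We have velocity v(t) = 4·cos(2·t). Substituting t = 6.1136093793889446: v(6.1136093793889446) = 3.77214868650231.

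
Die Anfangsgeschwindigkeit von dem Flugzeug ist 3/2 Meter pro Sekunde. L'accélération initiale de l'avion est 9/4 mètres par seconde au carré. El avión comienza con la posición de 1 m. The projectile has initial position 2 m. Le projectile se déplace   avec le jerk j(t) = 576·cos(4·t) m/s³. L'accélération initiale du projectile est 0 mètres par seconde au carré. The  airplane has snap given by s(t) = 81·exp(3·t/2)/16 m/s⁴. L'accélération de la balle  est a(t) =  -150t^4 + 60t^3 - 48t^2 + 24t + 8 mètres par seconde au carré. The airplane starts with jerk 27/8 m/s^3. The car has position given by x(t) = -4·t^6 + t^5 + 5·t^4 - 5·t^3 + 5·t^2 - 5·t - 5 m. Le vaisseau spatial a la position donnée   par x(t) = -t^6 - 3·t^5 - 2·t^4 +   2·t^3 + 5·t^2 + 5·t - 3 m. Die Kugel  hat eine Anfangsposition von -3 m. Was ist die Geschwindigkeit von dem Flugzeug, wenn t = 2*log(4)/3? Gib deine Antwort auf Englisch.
We must find the integral of our snap equation s(t) = 81·exp(3·t/2)/16 3 times. Integrating snap and using the initial condition j(0) = 27/8, we get j(t) = 27·exp(3·t/2)/8. The antiderivative of jerk is acceleration. Using a(0) = 9/4, we get a(t) = 9·exp(3·t/2)/4. Integrating acceleration and using the initial condition v(0) = 3/2, we get v(t) = 3·exp(3·t/2)/2. We have velocity v(t) = 3·exp(3·t/2)/2. Substituting t = 2*log(4)/3: v(2*log(4)/3) = 6.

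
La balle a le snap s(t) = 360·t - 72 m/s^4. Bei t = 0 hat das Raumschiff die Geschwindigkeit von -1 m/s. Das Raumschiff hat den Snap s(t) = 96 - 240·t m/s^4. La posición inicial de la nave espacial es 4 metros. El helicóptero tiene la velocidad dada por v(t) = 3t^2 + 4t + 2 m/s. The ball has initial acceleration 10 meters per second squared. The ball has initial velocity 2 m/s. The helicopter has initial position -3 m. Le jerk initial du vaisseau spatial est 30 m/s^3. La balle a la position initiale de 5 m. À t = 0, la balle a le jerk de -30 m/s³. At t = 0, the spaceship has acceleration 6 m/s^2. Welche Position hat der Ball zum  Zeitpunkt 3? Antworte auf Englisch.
To solve this, we need to take 4 antiderivatives of our snap equation s(t) = 360·t - 72. The integral of snap is jerk. Using j(0) = -30, we get j(t) = 180·t^2 - 72·t - 30. Finding the integral of j(t) and using a(0) = 10: a(t) = 60·t^3 - 36·t^2 - 30·t + 10. Taking ∫a(t)dt and applying v(0) = 2, we find v(t) = 15·t^4 - 12·t^3 - 15·t^2 + 10·t + 2. Finding the integral of v(t) and using x(0) = 5: x(t) = 3·t^5 - 3·t^4 - 5·t^3 + 5·t^2 + 2·t + 5. From the given position equation x(t) = 3·t^5 - 3·t^4 - 5·t^3 + 5·t^2 + 2·t + 5, we substitute t = 3 to get x = 407.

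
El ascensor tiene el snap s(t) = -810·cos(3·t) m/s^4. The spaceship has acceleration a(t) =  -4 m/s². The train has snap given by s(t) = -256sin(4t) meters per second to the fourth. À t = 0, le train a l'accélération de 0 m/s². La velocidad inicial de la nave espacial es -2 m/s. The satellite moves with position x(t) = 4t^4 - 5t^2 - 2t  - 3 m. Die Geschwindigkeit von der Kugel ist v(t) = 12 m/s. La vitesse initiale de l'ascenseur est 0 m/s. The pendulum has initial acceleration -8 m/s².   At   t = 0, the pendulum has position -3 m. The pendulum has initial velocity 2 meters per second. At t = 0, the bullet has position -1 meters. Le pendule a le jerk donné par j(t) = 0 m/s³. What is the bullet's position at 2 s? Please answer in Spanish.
Debemos encontrar la antiderivada de nuestra ecuación de la velocidad v(t) = 12 1 vez. La integral de la velocidad, con x(0) = -1, da la posición: x(t) = 12·t - 1. Usando x(t) = 12·t - 1 y sustituyendo t = 2, encontramos x = 23.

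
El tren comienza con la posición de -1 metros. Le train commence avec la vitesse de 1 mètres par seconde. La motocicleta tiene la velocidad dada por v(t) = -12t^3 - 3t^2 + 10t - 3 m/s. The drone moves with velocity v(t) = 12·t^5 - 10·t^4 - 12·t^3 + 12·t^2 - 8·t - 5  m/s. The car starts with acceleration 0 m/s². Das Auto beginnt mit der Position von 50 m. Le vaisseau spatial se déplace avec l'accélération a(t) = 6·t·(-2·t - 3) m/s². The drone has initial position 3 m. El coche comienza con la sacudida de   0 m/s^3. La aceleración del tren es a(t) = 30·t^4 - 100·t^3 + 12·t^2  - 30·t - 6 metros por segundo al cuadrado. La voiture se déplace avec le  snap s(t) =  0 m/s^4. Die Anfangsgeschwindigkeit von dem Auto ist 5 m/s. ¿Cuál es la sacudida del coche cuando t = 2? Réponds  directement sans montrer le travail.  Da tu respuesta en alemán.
j(2) = 0.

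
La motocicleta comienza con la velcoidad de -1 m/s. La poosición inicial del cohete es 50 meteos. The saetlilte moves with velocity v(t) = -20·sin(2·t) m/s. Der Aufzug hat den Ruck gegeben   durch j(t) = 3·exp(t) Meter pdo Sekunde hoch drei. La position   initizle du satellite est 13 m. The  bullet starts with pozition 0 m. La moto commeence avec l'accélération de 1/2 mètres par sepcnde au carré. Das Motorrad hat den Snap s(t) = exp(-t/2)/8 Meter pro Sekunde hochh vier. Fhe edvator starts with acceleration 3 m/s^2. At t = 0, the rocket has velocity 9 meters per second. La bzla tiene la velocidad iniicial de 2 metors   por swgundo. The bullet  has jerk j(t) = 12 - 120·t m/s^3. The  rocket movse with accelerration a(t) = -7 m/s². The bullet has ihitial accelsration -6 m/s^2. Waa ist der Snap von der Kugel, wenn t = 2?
Wir müssen unsere Gleichung für den Ruck j(t) = 12 - 120·t 1-mal ableiten. Mit d/dt von j(t) finden wir s(t) = -120. Wir haben den Snap s(t) = -120. Durch Einsetzen von t = 2: s(2) = -120.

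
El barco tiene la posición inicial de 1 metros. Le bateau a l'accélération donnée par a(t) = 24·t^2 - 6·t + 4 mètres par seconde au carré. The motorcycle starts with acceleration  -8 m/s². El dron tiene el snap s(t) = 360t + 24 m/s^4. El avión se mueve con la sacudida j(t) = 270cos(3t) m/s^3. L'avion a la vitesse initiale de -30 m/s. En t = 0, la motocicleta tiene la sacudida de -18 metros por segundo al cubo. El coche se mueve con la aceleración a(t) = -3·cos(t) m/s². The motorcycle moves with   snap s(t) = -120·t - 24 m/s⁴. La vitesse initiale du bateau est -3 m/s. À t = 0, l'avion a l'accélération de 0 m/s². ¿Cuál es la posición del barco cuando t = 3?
Partiendo de la aceleración a(t) = 24·t^2 - 6·t + 4, tomamos 2 antiderivadas. La integral de la aceleración, con v(0) = -3, da la velocidad: v(t) = 8·t^3 - 3·t^2 + 4·t - 3. Integrando la velocidad y usando la condición inicial x(0) = 1, obtenemos x(t) = 2·t^4 - t^3 + 2·t^2 - 3·t + 1. De la ecuación de la posición x(t) = 2·t^4 - t^3 + 2·t^2 - 3·t + 1, sustituimos t = 3 para obtener x = 145.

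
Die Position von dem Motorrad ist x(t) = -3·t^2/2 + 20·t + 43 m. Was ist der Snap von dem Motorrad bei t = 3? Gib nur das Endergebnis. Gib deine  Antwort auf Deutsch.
Die Antwort ist 0.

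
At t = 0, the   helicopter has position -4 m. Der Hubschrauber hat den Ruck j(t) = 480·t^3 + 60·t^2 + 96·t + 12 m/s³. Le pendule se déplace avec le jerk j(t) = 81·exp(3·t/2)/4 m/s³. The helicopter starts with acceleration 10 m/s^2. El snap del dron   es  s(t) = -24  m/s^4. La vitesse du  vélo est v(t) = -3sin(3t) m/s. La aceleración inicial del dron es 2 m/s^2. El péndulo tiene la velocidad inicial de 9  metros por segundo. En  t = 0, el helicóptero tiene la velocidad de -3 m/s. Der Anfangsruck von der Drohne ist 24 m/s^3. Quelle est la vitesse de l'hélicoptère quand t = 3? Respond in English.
To solve this, we need to take 2 antiderivatives of our jerk equation j(t) = 480·t^3 + 60·t^2 + 96·t + 12. Taking ∫j(t)dt and applying a(0) = 10, we find a(t) = 120·t^4 + 20·t^3 + 48·t^2 + 12·t + 10. Finding the antiderivative of a(t) and using v(0) = -3: v(t) = 24·t^5 + 5·t^4 + 16·t^3 + 6·t^2 + 10·t - 3. We have velocity v(t) = 24·t^5 + 5·t^4 + 16·t^3 + 6·t^2 + 10·t - 3. Substituting t = 3: v(3) = 6750.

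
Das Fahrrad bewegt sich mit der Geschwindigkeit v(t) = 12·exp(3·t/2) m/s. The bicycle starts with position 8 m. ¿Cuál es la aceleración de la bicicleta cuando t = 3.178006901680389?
Debemos derivar nuestra ecuación de la velocidad v(t) = 12·exp(3·t/2) 1 vez. Derivando la velocidad, obtenemos la aceleración: a(t) = 18·exp(3·t/2). Tenemos la aceleración a(t) = 18·exp(3·t/2). Sustituyendo t = 3.178006901680389: a(3.178006901680389) = 2116.21016613640.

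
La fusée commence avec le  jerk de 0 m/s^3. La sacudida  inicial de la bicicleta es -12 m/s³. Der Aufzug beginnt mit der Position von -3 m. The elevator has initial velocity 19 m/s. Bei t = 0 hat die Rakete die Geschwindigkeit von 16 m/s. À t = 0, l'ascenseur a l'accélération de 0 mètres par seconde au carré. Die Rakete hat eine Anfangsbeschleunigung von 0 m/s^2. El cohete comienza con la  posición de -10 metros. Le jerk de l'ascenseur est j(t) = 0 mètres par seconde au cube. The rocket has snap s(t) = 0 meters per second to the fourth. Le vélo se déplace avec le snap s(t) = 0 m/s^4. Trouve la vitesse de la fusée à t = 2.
En partant du snap s(t) = 0, nous prenons 3 intégrales. L'intégrale du snap est le jerk. En utilisant j(0) = 0, nous obtenons j(t) = 0. En prenant ∫j(t)dt et en appliquant a(0) = 0, nous trouvons a(t) = 0. La primitive de l'accélération, avec v(0) = 16, donne la vitesse: v(t) = 16. Nous avons la vitesse v(t) = 16. En substituant t = 2: v(2) = 16.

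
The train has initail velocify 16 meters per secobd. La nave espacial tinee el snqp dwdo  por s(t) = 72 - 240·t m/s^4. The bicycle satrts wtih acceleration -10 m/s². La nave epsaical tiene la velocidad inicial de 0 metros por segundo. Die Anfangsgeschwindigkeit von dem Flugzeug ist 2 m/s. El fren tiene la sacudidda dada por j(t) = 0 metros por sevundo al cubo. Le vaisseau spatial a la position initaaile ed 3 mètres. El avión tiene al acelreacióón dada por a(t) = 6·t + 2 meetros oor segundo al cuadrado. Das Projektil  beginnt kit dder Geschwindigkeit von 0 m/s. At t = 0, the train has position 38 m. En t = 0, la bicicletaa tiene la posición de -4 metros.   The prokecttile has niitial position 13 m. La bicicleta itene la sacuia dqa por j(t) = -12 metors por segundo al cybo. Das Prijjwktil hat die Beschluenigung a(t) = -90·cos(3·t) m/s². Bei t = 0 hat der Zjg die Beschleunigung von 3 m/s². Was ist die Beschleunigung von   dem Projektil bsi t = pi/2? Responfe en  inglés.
From the given acceleration equation a(t) = -90·cos(3·t), we substitute t = pi/2 to get a = 0.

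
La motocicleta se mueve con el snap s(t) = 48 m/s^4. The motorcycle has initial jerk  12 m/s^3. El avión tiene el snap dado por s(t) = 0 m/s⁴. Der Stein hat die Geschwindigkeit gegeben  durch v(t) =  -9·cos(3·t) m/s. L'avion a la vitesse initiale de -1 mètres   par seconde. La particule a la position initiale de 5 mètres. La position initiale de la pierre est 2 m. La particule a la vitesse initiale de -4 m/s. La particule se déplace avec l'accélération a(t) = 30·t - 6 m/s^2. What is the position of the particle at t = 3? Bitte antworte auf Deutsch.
Um dies zu lösen, müssen wir 2 Integrale unserer Gleichung für die Beschleunigung a(t) = 30·t - 6 finden. Die Stammfunktion von der Beschleunigung ist die Geschwindigkeit. Mit v(0) = -4 erhalten wir v(t) = 15·t^2 - 6·t - 4. Durch Integration von der Geschwindigkeit und Verwendung der Anfangsbedingung x(0) = 5, erhalten wir x(t) = 5·t^3 - 3·t^2 - 4·t + 5. Mit x(t) = 5·t^3 - 3·t^2 - 4·t + 5 und Einsetzen von t = 3, finden wir x = 101.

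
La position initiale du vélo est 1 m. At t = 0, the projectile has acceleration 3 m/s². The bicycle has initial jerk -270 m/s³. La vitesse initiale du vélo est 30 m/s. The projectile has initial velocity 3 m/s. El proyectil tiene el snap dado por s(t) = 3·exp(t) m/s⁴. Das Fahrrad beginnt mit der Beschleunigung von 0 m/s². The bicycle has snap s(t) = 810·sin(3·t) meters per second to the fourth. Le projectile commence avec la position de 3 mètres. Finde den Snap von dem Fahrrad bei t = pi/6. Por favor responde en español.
Tenemos el snap s(t) = 810·sin(3·t). Sustituyendo t = pi/6: s(pi/6) = 810.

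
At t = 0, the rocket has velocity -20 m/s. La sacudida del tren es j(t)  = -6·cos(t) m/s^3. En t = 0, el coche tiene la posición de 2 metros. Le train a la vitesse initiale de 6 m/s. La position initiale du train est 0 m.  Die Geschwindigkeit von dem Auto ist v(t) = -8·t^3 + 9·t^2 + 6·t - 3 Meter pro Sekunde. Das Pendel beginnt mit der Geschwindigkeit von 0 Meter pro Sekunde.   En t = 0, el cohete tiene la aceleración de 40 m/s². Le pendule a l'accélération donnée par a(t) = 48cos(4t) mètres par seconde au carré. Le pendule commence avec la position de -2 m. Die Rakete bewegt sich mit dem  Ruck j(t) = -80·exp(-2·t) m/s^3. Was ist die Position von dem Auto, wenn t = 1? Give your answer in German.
Wir müssen unsere Gleichung für die Geschwindigkeit v(t) = -8·t^3 + 9·t^2 + 6·t - 3 1-mal integrieren. Mit ∫v(t)dt und Anwendung von x(0) = 2, finden wir x(t) = -2·t^4 + 3·t^3 + 3·t^2 - 3·t + 2. Mit x(t) = -2·t^4 + 3·t^3 + 3·t^2 - 3·t + 2 und Einsetzen von t = 1, finden wir x = 3.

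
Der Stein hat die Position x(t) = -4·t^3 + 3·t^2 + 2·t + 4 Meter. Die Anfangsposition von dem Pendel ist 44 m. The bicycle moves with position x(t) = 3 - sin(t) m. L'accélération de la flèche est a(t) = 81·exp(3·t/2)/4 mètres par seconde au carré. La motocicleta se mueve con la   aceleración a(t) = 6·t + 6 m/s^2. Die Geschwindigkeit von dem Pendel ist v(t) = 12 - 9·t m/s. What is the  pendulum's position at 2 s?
To find the answer, we compute 1 antiderivative of v(t) = 12 - 9·t. Integrating velocity and using the initial condition x(0) = 44, we get x(t) = -9·t^2/2 + 12·t + 44. We have position x(t) = -9·t^2/2 + 12·t + 44. Substituting t = 2: x(2) = 50.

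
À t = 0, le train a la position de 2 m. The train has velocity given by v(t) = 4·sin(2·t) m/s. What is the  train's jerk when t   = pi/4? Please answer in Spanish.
Partiendo de la velocidad v(t) = 4·sin(2·t), tomamos 2 derivadas. Derivando la velocidad, obtenemos la aceleración: a(t) = 8·cos(2·t). Tomando d/dt de a(t), encontramos j(t) = -16·sin(2·t). De la ecuación de la sacudida j(t) = -16·sin(2·t), sustituimos t = pi/4 para obtener j = -16.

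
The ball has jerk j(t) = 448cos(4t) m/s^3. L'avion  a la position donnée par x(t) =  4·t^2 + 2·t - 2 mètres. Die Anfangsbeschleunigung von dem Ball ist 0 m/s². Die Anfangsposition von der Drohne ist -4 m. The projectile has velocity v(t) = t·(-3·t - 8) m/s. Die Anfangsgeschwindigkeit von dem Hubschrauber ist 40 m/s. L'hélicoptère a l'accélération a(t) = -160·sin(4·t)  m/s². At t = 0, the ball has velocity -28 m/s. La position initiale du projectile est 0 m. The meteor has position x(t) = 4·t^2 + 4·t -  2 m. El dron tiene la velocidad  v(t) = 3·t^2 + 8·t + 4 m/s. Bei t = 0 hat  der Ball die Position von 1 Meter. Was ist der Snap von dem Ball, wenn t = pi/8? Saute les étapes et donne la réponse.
Die Antwort ist -1792.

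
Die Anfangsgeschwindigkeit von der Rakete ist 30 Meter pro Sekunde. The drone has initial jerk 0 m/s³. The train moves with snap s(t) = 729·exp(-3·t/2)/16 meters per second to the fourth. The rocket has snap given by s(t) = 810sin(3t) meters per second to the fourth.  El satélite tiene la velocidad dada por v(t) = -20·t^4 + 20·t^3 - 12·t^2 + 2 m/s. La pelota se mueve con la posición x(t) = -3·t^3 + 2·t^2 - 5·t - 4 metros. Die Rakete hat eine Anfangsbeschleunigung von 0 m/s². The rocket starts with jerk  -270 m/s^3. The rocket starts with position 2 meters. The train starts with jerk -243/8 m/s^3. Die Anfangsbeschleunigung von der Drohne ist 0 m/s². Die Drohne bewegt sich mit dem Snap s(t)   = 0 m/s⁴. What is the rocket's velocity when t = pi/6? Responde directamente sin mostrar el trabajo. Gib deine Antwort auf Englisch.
At t = pi/6, v = 0.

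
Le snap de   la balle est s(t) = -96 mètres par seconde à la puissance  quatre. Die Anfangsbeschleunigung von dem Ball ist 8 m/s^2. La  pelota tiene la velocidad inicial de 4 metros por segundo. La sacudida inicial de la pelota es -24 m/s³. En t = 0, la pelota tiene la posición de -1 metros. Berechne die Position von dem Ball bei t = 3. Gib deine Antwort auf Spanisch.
Partiendo del snap s(t) = -96, tomamos 4 integrales. La integral del snap es la sacudida. Usando j(0) = -24, obtenemos j(t) = -96·t - 24. Tomando ∫j(t)dt y aplicando a(0) = 8, encontramos a(t) = -48·t^2 - 24·t + 8. Tomando ∫a(t)dt y aplicando v(0) = 4, encontramos v(t) = -16·t^3 - 12·t^2 + 8·t + 4. Tomando ∫v(t)dt y aplicando x(0) = -1, encontramos x(t) = -4·t^4 - 4·t^3 + 4·t^2 + 4·t - 1. De la ecuación de la posición x(t) = -4·t^4 - 4·t^3 + 4·t^2 + 4·t - 1, sustituimos t = 3 para obtener x = -385.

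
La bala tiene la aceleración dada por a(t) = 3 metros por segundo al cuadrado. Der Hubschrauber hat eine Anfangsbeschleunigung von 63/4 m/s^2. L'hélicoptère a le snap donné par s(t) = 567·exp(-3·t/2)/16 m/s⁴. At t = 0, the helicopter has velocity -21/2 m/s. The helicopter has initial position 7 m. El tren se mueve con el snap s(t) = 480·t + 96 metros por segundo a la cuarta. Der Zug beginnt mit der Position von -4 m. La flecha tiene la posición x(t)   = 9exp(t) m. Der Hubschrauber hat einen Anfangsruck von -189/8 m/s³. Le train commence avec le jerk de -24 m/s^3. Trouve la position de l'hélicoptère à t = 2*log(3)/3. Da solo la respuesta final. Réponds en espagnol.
x(2*log(3)/3) = 7/3.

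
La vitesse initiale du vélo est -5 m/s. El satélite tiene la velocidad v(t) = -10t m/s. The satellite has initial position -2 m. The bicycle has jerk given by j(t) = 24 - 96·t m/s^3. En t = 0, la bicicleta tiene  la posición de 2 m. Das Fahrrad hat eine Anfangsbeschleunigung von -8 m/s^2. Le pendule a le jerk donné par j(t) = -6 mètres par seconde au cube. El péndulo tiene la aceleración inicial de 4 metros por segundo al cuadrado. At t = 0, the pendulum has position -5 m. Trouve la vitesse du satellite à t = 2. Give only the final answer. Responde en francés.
v(2) = -20.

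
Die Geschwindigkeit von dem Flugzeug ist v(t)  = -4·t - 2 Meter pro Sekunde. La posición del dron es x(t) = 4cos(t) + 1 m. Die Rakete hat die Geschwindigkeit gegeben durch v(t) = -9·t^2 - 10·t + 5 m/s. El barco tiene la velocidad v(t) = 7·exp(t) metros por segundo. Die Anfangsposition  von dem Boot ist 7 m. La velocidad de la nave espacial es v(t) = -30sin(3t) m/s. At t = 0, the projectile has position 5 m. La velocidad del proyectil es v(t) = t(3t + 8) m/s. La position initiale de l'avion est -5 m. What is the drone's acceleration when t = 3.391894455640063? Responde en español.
Partiendo de la posición x(t) = 4·cos(t) + 1, tomamos 2 derivadas. Derivando la posición, obtenemos la velocidad: v(t) = -4·sin(t). La derivada de la velocidad da la aceleración: a(t) = -4·cos(t). Tenemos la aceleración a(t) = -4·cos(t). Sustituyendo t = 3.391894455640063: a(3.391894455640063) = 3.87535084225276.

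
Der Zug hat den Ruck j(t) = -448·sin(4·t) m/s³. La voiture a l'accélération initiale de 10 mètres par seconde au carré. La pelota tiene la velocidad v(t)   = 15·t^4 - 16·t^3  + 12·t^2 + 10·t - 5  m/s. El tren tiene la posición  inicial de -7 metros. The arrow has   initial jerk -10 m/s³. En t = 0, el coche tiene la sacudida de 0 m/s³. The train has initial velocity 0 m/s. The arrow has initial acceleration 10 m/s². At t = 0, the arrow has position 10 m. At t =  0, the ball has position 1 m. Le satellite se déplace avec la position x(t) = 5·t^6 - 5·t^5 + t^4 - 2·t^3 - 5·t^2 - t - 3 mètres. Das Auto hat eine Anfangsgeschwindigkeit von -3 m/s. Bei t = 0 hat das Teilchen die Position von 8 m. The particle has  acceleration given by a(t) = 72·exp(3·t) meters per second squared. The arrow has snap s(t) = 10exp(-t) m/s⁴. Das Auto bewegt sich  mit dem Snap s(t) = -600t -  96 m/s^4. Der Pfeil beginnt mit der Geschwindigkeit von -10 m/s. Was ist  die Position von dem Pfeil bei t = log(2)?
Wir müssen die Stammfunktion unserer Gleichung für den Snap s(t) = 10·exp(-t) 4-mal finden. Die Stammfunktion von dem Snap, mit j(0) = -10, ergibt den Ruck: j(t) = -10·exp(-t). Durch Integration von dem Ruck und Verwendung der Anfangsbedingung a(0) = 10, erhalten wir a(t) = 10·exp(-t). Mit ∫a(t)dt und Anwendung von v(0) = -10, finden wir v(t) = -10·exp(-t). Das Integral von der Geschwindigkeit ist die Position. Mit x(0) = 10 erhalten wir x(t) = 10·exp(-t). Mit x(t) = 10·exp(-t) und Einsetzen von t = log(2), finden wir x = 5.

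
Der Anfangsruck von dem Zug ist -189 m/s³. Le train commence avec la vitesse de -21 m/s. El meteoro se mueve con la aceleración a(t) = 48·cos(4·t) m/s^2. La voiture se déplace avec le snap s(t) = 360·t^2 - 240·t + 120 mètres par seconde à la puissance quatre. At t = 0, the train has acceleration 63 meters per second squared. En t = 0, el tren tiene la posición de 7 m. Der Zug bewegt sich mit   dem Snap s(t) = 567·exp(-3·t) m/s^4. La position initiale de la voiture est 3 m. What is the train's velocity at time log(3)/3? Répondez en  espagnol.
Debemos encontrar la integral de nuestra ecuación del snap s(t) = 567·exp(-3·t) 3 veces. La antiderivada del snap, con j(0) = -189, da la sacudida: j(t) = -189·exp(-3·t). La integral de la sacudida es la aceleración. Usando a(0) = 63, obtenemos a(t) = 63·exp(-3·t). Tomando ∫a(t)dt y aplicando v(0) = -21, encontramos v(t) = -21·exp(-3·t). Tenemos la velocidad v(t) = -21·exp(-3·t). Sustituyendo t = log(3)/3: v(log(3)/3) = -7.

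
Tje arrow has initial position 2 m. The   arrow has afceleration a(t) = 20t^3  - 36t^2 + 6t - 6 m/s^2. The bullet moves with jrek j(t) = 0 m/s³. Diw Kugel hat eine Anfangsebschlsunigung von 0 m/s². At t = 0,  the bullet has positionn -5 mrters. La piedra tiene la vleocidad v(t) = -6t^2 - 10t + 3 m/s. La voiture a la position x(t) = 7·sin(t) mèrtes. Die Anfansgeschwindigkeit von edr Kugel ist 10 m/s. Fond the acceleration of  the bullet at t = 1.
We need to integrate our jerk equation j(t) = 0 1 time. The integral of jerk, with a(0) = 0, gives acceleration: a(t) = 0. From the given acceleration equation a(t) = 0, we substitute t = 1 to get a = 0.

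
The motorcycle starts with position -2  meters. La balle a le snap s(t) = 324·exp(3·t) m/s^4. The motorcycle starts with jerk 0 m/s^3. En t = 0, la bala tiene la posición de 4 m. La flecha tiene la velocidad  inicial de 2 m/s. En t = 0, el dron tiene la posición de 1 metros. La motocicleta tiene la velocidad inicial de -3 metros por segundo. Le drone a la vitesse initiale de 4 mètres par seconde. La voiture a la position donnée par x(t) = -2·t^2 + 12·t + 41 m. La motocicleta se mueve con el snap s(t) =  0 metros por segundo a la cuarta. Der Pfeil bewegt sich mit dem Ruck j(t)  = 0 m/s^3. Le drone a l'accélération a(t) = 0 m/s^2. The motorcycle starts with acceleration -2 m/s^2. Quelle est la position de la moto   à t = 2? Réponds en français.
Nous devons trouver l'intégrale de notre équation du snap s(t) = 0 4 fois. L'intégrale du snap, avec j(0) = 0, donne le jerk: j(t) = 0. La primitive du jerk, avec a(0) = -2, donne l'accélération: a(t) = -2. En prenant ∫a(t)dt et en appliquant v(0) = -3, nous trouvons v(t) = -2·t - 3. La primitive de la vitesse, avec x(0) = -2, donne la position: x(t) = -t^2 - 3·t - 2. En utilisant x(t) = -t^2 - 3·t - 2 et en substituant t = 2, nous trouvons x = -12.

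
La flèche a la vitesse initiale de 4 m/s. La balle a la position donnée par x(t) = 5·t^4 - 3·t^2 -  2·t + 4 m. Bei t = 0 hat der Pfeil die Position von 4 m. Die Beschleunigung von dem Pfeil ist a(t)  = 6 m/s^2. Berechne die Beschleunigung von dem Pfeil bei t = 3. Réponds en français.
De l'équation de l'accélération a(t) = 6, nous substituons t = 3 pour obtenir a = 6.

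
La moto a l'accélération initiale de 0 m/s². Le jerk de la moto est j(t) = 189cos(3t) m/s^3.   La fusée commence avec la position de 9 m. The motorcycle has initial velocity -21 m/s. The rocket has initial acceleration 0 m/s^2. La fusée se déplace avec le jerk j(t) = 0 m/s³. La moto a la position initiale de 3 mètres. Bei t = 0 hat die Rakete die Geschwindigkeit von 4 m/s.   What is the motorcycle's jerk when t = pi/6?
Using j(t) = 189·cos(3·t) and substituting t = pi/6, we find j = 0.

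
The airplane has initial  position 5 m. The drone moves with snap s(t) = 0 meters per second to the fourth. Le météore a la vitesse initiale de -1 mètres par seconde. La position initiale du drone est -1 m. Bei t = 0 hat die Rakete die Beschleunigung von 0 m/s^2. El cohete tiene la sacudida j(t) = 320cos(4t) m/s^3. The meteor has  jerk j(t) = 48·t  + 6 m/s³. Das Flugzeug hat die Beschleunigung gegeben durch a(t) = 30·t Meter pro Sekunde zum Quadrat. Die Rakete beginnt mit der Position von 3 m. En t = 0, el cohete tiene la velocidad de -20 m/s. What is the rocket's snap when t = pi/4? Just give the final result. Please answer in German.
Bei t = pi/4, s = 0.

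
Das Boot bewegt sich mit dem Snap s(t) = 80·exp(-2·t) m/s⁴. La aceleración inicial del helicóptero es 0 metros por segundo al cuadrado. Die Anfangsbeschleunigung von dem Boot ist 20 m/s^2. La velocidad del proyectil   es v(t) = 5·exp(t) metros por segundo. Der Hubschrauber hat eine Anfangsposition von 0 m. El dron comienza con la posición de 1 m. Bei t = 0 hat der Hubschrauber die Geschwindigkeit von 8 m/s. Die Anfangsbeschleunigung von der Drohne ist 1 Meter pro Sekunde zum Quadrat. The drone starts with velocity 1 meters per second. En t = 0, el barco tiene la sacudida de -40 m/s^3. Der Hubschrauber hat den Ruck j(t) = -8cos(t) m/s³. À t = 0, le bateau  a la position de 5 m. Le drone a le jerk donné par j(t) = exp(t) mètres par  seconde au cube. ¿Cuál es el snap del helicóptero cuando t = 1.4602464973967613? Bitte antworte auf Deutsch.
Ausgehend von dem Ruck j(t) = -8·cos(t), nehmen wir 1 Ableitung. Die Ableitung von dem Ruck ergibt den Snap: s(t) = 8·sin(t). Aus der Gleichung für den Snap s(t) = 8·sin(t), setzen wir t = 1.4602464973967613 ein und erhalten s = 7.95116470704043.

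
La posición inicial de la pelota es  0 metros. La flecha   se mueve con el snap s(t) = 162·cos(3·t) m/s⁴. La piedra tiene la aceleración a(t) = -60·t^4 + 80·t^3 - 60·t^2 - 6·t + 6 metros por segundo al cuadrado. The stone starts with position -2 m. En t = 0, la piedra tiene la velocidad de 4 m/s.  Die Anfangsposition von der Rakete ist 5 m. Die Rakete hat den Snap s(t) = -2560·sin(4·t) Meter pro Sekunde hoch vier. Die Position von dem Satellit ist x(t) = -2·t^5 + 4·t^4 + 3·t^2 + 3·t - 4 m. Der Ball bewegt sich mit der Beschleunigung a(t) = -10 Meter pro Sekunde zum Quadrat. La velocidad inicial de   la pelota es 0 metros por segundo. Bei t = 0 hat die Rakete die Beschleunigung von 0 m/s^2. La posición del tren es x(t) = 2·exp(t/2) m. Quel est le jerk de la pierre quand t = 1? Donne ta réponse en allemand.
Um dies zu lösen, müssen wir 1 Ableitung unserer Gleichung für die Beschleunigung a(t) = -60·t^4 + 80·t^3 - 60·t^2 - 6·t + 6 nehmen. Die Ableitung von der Beschleunigung ergibt den Ruck: j(t) = -240·t^3 + 240·t^2 - 120·t - 6. Aus der Gleichung für den Ruck j(t) = -240·t^3 + 240·t^2 - 120·t - 6, setzen wir t = 1 ein und erhalten j = -126.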